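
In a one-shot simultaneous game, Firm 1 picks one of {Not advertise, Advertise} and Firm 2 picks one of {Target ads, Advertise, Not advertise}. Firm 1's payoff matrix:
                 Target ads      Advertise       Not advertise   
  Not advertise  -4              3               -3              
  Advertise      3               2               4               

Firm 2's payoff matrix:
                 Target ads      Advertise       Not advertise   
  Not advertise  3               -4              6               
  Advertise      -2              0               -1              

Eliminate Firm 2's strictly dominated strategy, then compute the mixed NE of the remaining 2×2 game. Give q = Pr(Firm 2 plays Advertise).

Firm 2's strategy Target ads is strictly dominated by Not advertise: 6 > 3 and -1 > -2. Eliminate Target ads.
Set Firm 1's expected payoff from Not advertise equal to that from Advertise:
  Firm 1's payoff from Not advertise: q·3 + (1−q)·(-3) = 6q - 3
  Firm 1's payoff from Advertise: q·2 + (1−q)·4 = -2q + 4
  6q - 3 = -2q + 4  ⇒  8q = 7  ⇒  q = 7/8.

q = 7/8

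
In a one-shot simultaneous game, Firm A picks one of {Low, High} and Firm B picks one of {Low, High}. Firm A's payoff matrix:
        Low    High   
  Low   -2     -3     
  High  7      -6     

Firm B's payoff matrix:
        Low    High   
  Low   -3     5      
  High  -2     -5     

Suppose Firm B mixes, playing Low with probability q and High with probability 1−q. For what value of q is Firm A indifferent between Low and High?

q = 1/4

Firm A's indifference between Low and High determines Firm B's mixing probability q:
  Firm A's payoff to Low: q·(-2) + (1−q)·(-3) = q - 3
  Firm A's payoff to High: q·7 + (1−q)·(-6) = 13q - 6
  q - 3 = 13q - 6  ⇒  -12q = -3  ⇒  q = 1/4.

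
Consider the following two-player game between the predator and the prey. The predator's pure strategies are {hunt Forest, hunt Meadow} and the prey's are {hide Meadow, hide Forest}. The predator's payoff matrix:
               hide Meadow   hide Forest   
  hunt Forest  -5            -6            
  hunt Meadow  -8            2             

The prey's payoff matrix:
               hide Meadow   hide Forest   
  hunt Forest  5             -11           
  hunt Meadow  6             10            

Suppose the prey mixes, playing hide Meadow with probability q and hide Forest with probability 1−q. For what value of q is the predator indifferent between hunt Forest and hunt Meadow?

Set the predator's expected payoff from hunt Forest equal to that from hunt Meadow:
  the predator's payoff to hunt Forest: q·(-5) + (1−q)·(-6) = q - 6
  the predator's payoff to hunt Meadow: q·(-8) + (1−q)·2 = -10q + 2
  q - 6 = -10q + 2  ⇒  11q = 8  ⇒  q = 8/11.

q = 8/11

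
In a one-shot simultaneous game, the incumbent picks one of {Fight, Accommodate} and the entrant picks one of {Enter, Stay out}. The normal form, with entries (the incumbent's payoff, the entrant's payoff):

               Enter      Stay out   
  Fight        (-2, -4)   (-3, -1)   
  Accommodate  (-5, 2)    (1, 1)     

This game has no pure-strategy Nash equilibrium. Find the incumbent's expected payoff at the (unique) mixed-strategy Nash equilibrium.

-17/7

In a mixed equilibrium the incumbent is indifferent between Fight and Accommodate; this condition fixes q.
  the incumbent's payoff from Fight: q·(-2) + (1−q)·(-3) = q - 3
  the incumbent's payoff from Accommodate: q·(-5) + (1−q)·1 = -6q + 1
  q - 3 = -6q + 1  ⇒  7q = 4  ⇒  q = 4/7.
At equilibrium the incumbent is indifferent across rows, so the incumbent's payoff equals the payoff from Fight: (4/7)·(-2) + (3/7)·(-3) = -17/7.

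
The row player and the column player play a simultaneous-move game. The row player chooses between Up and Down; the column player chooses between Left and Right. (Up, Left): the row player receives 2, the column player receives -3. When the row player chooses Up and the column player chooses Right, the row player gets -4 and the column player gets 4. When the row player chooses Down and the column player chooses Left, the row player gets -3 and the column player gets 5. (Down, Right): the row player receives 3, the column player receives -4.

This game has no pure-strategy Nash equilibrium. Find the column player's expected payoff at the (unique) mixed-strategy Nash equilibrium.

Set the column player's expected payoff from Left equal to that from Right:
  the column player's payoff from Left: p·(-3) + (1−p)·5 = -8p + 5
  the column player's payoff from Right: p·4 + (1−p)·(-4) = 8p - 4
  -8p + 5 = 8p - 4  ⇒  -16p = -9  ⇒  p = 9/16.
At equilibrium the column player is indifferent across columns, so the column player's payoff equals the payoff from Left: (9/16)·(-3) + (7/16)·5 = 1/2.

1/2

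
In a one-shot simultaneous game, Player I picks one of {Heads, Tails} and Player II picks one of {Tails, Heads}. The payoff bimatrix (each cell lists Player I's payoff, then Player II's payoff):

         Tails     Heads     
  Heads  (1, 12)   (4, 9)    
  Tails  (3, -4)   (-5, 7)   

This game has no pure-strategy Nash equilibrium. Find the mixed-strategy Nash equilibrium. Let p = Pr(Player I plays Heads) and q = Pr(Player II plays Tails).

p = 11/14, q = 9/11

Player I's mix must leave Player II indifferent between Tails and Heads.
  Player II's expected payoff from Tails: p·12 + (1−p)·(-4) = 16p - 4
  Player II's expected payoff from Heads: p·9 + (1−p)·7 = 2p + 7
  16p - 4 = 2p + 7  ⇒  14p = 11  ⇒  p = 11/14.
Player II's mix must leave Player I indifferent between Heads and Tails.
  Player I's payoff to Heads: q·1 + (1−q)·4 = -3q + 4
  Player I's payoff to Tails: q·3 + (1−q)·(-5) = 8q - 5
  -3q + 4 = 8q - 5  ⇒  -11q = -9  ⇒  q = 9/11.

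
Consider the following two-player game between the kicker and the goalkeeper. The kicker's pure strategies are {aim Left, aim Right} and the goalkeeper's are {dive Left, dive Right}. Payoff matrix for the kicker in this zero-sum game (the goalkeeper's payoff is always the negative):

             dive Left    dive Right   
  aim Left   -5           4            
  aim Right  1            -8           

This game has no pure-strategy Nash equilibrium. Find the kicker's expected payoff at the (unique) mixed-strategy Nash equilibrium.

For the kicker to be willing to mix, the kicker must be indifferent between aim Left and aim Right, which pins down the goalkeeper's mix.
  the kicker's payoff to aim Left: q·(-5) + (1−q)·4 = -9q + 4
  the kicker's payoff to aim Right: q·1 + (1−q)·(-8) = 9q - 8
  -9q + 4 = 9q - 8  ⇒  -18q = -12  ⇒  q = 2/3.
At equilibrium the kicker is indifferent across rows, so the kicker's payoff equals the payoff from aim Left: (2/3)·(-5) + (1/3)·4 = -2.

-2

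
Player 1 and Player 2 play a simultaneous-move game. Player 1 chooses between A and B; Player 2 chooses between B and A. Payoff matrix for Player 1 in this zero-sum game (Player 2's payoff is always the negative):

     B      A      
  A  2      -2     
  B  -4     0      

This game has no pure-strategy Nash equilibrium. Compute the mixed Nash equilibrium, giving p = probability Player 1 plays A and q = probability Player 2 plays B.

Set Player 2's expected payoff from B equal to that from A:
  Player 2's expected payoff from B: p·(-2) + (1−p)·4 = -6p + 4
  Player 2's expected payoff from A: p·2 + (1−p)·0 = 2p
  -6p + 4 = 2p  ⇒  -8p = -4  ⇒  p = 1/2.
Set Player 1's expected payoff from A equal to that from B:
  Player 1's expected payoff from A: q·2 + (1−q)·(-2) = 4q - 2
  Player 1's expected payoff from B: q·(-4) + (1−q)·0 = -4q
  4q - 2 = -4q  ⇒  8q = 2  ⇒  q = 1/4.

p = 1/2, q = 1/4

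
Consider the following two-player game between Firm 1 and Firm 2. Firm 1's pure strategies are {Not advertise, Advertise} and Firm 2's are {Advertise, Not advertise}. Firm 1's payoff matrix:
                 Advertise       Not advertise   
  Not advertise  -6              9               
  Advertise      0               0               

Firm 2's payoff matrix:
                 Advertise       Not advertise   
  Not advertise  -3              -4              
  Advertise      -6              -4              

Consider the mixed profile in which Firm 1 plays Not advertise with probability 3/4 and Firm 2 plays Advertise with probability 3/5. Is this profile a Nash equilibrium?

Given Firm 1's mix p = 3/4, Firm 2's payoff from Advertise is -15/4 but from Not advertise is -4. Firm 2 strictly prefers Advertise, so Firm 2 would not mix.
So the proposed profile is not a Nash equilibrium.

No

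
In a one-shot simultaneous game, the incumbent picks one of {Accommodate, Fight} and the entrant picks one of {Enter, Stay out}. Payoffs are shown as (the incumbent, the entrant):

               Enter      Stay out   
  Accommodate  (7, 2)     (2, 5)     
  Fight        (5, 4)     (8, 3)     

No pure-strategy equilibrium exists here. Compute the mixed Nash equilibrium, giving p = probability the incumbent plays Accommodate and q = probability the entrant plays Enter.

For the entrant to be willing to mix, the entrant must be indifferent between Enter and Stay out, which pins down the incumbent's mix.
  the entrant's expected payoff from Enter: p·2 + (1−p)·4 = -2p + 4
  the entrant's expected payoff from Stay out: p·5 + (1−p)·3 = 2p + 3
  -2p + 4 = 2p + 3  ⇒  -4p = -1  ⇒  p = 1/4.
The incumbent's indifference between Accommodate and Fight determines the entrant's mixing probability q:
  the incumbent's payoff from Accommodate: q·7 + (1−q)·2 = 5q + 2
  the incumbent's payoff from Fight: q·5 + (1−q)·8 = -3q + 8
  5q + 2 = -3q + 8  ⇒  8q = 6  ⇒  q = 3/4.

p = 1/4, q = 3/4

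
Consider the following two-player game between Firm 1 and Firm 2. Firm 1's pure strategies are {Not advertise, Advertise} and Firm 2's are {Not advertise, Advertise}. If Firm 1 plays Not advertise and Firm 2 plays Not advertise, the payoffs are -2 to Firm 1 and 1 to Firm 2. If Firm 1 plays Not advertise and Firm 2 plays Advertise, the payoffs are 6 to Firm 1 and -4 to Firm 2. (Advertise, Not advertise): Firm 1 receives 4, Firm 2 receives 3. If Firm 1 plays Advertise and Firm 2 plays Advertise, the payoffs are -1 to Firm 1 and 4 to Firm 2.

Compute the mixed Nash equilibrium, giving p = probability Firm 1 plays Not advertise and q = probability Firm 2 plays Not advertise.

p = 1/6, q = 7/13

In a mixed equilibrium Firm 2 is indifferent between Not advertise and Advertise; this condition fixes p.
  Firm 2's payoff from Not advertise: p·1 + (1−p)·3 = -2p + 3
  Firm 2's payoff from Advertise: p·(-4) + (1−p)·4 = -8p + 4
  -2p + 3 = -8p + 4  ⇒  6p = 1  ⇒  p = 1/6.
Firm 1's indifference between Not advertise and Advertise determines Firm 2's mixing probability q:
  Firm 1's payoff from Not advertise: q·(-2) + (1−q)·6 = -8q + 6
  Firm 1's payoff from Advertise: q·4 + (1−q)·(-1) = 5q - 1
  -8q + 6 = 5q - 1  ⇒  -13q = -7  ⇒  q = 7/13.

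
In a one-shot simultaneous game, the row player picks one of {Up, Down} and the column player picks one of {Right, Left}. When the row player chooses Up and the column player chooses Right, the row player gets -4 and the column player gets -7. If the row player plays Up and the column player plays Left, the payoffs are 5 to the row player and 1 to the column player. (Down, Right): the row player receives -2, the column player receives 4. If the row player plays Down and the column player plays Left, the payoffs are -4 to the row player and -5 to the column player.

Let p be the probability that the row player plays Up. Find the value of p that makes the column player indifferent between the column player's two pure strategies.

p = 9/17

In a mixed equilibrium the column player is indifferent between Right and Left; this condition fixes p.
  the column player's expected payoff from Right: p·(-7) + (1−p)·4 = -11p + 4
  the column player's expected payoff from Left: p·1 + (1−p)·(-5) = 6p - 5
  -11p + 4 = 6p - 5  ⇒  -17p = -9  ⇒  p = 9/17.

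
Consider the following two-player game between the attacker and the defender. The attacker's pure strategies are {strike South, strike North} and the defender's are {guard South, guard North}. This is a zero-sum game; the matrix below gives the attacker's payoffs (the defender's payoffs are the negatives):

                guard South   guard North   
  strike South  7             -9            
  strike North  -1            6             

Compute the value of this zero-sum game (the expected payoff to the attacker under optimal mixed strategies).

The defender's mix must leave the attacker indifferent between strike South and strike North.
  the attacker's payoff from strike South: q·7 + (1−q)·(-9) = 16q - 9
  the attacker's payoff from strike North: q·(-1) + (1−q)·6 = -7q + 6
  16q - 9 = -7q + 6  ⇒  23q = 15  ⇒  q = 15/23.
The value is the attacker's expected payoff against this mix (using strike South): (15/23)·7 + (8/23)·(-9) = 33/23.

v = 33/23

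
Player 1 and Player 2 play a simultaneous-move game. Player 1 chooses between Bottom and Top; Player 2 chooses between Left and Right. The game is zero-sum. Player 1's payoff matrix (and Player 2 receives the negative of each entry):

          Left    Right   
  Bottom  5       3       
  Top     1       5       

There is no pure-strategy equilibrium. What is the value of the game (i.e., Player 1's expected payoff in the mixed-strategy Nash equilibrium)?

Set Player 1's expected payoff from Bottom equal to that from Top:
  Player 1's payoff from Bottom: q·5 + (1−q)·3 = 2q + 3
  Player 1's payoff from Top: q·1 + (1−q)·5 = -4q + 5
  2q + 3 = -4q + 5  ⇒  6q = 2  ⇒  q = 1/3.
The value is Player 1's expected payoff against this mix (using Bottom): (1/3)·5 + (2/3)·3 = 11/3.

v = 11/3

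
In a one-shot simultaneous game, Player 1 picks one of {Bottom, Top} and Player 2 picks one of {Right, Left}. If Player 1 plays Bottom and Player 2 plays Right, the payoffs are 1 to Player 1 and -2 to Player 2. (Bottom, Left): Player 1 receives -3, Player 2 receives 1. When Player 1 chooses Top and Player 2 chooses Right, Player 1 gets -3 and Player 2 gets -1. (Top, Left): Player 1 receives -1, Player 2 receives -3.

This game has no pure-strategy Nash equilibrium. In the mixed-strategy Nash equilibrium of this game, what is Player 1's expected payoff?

-5/3

Set Player 1's expected payoff from Bottom equal to that from Top:
  Player 1's expected payoff from Bottom: q·1 + (1−q)·(-3) = 4q - 3
  Player 1's expected payoff from Top: q·(-3) + (1−q)·(-1) = -2q - 1
  4q - 3 = -2q - 1  ⇒  6q = 2  ⇒  q = 1/3.
At equilibrium Player 1 is indifferent across rows, so Player 1's payoff equals the payoff from Bottom: (1/3)·1 + (2/3)·(-3) = -5/3.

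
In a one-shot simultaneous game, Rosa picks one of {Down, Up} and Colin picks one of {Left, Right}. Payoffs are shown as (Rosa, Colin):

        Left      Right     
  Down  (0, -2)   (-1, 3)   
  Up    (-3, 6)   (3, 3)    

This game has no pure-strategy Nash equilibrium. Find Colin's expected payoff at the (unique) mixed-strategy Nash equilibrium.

Colin's indifference between Left and Right determines Rosa's mixing probability p:
  Colin's expected payoff from Left: p·(-2) + (1−p)·6 = -8p + 6
  Colin's expected payoff from Right: p·3 + (1−p)·3 = 3
  -8p + 6 = 3  ⇒  -8p = -3  ⇒  p = 3/8.
At equilibrium Colin is indifferent across columns, so Colin's payoff equals the payoff from Left: (3/8)·(-2) + (5/8)·6 = 3.

3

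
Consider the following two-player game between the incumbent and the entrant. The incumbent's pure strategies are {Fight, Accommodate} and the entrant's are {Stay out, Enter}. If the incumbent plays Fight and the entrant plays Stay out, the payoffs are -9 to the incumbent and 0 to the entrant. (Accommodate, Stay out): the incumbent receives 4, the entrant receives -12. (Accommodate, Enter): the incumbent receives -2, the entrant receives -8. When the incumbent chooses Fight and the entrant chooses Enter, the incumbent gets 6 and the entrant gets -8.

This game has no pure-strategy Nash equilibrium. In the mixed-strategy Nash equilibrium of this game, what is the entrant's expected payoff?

-8

In a mixed equilibrium the entrant is indifferent between Stay out and Enter; this condition fixes p.
  the entrant's payoff to Stay out: p·0 + (1−p)·(-12) = 12p - 12
  the entrant's payoff to Enter: p·(-8) + (1−p)·(-8) = -8
  12p - 12 = -8  ⇒  12p = 4  ⇒  p = 1/3.
At equilibrium the entrant is indifferent across columns, so the entrant's payoff equals the payoff from Stay out: (1/3)·0 + (2/3)·(-12) = -8.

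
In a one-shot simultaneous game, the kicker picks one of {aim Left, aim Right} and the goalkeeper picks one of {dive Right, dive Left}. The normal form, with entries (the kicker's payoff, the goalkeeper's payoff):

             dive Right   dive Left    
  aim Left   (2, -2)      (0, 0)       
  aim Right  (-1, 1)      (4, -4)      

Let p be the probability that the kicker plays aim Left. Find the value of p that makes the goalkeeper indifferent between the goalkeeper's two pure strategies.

p = 5/7

The goalkeeper's indifference between dive Right and dive Left determines the kicker's mixing probability p:
  the goalkeeper's payoff to dive Right: p·(-2) + (1−p)·1 = -3p + 1
  the goalkeeper's payoff to dive Left: p·0 + (1−p)·(-4) = 4p - 4
  -3p + 1 = 4p - 4  ⇒  -7p = -5  ⇒  p = 5/7.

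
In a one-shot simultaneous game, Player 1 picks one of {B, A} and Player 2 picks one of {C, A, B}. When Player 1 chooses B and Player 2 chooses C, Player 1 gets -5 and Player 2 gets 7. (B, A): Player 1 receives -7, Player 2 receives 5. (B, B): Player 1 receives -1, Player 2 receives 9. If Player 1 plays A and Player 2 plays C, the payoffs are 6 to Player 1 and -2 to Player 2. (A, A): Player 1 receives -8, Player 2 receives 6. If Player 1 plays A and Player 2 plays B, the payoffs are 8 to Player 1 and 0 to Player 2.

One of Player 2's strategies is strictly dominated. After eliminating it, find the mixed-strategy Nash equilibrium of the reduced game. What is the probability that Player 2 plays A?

q = 9/10

Player 2's strategy C is strictly dominated by B: 9 > 7 and 0 > -2. Eliminate C.
Set Player 1's expected payoff from B equal to that from A:
  Player 1's payoff from B: q·(-7) + (1−q)·(-1) = -6q - 1
  Player 1's payoff from A: q·(-8) + (1−q)·8 = -16q + 8
  -6q - 1 = -16q + 8  ⇒  10q = 9  ⇒  q = 9/10.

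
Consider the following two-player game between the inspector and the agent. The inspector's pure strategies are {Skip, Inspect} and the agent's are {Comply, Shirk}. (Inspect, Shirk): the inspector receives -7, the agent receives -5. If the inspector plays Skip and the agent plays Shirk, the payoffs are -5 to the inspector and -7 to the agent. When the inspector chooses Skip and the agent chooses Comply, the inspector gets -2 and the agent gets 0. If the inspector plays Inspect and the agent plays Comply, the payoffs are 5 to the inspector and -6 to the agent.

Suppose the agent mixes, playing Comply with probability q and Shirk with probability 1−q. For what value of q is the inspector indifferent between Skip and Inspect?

q = 2/9

The agent's mix must leave the inspector indifferent between Skip and Inspect.
  the inspector's payoff from Skip: q·(-2) + (1−q)·(-5) = 3q - 5
  the inspector's payoff from Inspect: q·5 + (1−q)·(-7) = 12q - 7
  3q - 5 = 12q - 7  ⇒  -9q = -2  ⇒  q = 2/9.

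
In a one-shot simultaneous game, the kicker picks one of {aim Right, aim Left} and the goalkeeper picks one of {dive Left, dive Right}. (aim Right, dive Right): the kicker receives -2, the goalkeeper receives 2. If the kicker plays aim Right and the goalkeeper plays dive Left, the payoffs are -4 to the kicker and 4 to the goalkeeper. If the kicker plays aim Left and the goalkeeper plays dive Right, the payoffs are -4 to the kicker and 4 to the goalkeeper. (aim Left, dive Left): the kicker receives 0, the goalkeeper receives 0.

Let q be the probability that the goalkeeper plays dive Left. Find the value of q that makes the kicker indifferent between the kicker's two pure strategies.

For the kicker to be willing to mix, the kicker must be indifferent between aim Right and aim Left, which pins down the goalkeeper's mix.
  the kicker's payoff to aim Right: q·(-4) + (1−q)·(-2) = -2q - 2
  the kicker's payoff to aim Left: q·0 + (1−q)·(-4) = 4q - 4
  -2q - 2 = 4q - 4  ⇒  -6q = -2  ⇒  q = 1/3.

q = 1/3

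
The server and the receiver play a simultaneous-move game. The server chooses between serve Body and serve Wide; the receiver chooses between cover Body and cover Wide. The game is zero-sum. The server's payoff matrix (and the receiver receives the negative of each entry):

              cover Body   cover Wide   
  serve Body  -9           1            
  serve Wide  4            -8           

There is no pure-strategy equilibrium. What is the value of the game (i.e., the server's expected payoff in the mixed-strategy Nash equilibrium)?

v = -34/11

The server's indifference between serve Body and serve Wide determines the receiver's mixing probability q:
  the server's payoff to serve Body: q·(-9) + (1−q)·1 = -10q + 1
  the server's payoff to serve Wide: q·4 + (1−q)·(-8) = 12q - 8
  -10q + 1 = 12q - 8  ⇒  -22q = -9  ⇒  q = 9/22.
The value is the server's expected payoff against this mix (using serve Body): (9/22)·(-9) + (13/22)·1 = -34/11.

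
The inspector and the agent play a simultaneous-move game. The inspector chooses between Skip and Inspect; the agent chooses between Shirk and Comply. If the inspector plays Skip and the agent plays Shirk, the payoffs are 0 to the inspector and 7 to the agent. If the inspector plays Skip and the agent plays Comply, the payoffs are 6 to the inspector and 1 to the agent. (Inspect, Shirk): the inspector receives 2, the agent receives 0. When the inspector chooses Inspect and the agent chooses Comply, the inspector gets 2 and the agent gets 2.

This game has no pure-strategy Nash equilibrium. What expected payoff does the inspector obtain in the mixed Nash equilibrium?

2

The agent's mix must leave the inspector indifferent between Skip and Inspect.
  the inspector's expected payoff from Skip: q·0 + (1−q)·6 = -6q + 6
  the inspector's expected payoff from Inspect: q·2 + (1−q)·2 = 2
  -6q + 6 = 2  ⇒  -6q = -4  ⇒  q = 2/3.
At equilibrium the inspector is indifferent across rows, so the inspector's payoff equals the payoff from Skip: (2/3)·0 + (1/3)·6 = 2.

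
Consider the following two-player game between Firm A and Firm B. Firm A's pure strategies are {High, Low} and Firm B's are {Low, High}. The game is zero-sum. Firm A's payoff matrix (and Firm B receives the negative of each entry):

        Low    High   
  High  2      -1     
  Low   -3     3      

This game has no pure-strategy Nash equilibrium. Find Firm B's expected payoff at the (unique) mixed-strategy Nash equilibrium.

Set Firm B's expected payoff from Low equal to that from High:
  Firm B's payoff to Low: p·(-2) + (1−p)·3 = -5p + 3
  Firm B's payoff to High: p·1 + (1−p)·(-3) = 4p - 3
  -5p + 3 = 4p - 3  ⇒  -9p = -6  ⇒  p = 2/3.
At equilibrium Firm B is indifferent across columns, so Firm B's payoff equals the payoff from Low: (2/3)·(-2) + (1/3)·3 = -1/3.

-1/3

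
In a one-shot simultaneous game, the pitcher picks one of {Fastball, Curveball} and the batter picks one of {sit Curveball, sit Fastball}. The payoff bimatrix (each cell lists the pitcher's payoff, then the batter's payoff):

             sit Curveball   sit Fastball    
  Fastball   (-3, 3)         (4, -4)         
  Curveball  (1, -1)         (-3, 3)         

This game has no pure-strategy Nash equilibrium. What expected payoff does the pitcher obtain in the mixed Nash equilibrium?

-5/11

The batter's mix must leave the pitcher indifferent between Fastball and Curveball.
  the pitcher's expected payoff from Fastball: q·(-3) + (1−q)·4 = -7q + 4
  the pitcher's expected payoff from Curveball: q·1 + (1−q)·(-3) = 4q - 3
  -7q + 4 = 4q - 3  ⇒  -11q = -7  ⇒  q = 7/11.
At equilibrium the pitcher is indifferent across rows, so the pitcher's payoff equals the payoff from Fastball: (7/11)·(-3) + (4/11)·4 = -5/11.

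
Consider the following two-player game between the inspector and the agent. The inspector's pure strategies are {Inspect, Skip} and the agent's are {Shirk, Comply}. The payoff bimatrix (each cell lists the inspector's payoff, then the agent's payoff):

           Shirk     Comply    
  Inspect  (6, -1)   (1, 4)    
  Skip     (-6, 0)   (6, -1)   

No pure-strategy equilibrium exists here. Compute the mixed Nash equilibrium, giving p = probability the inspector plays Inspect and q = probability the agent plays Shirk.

The agent's indifference between Shirk and Comply determines the inspector's mixing probability p:
  the agent's payoff to Shirk: p·(-1) + (1−p)·0 = -p
  the agent's payoff to Comply: p·4 + (1−p)·(-1) = 5p - 1
  -p = 5p - 1  ⇒  -6p = -1  ⇒  p = 1/6.
The agent's mix must leave the inspector indifferent between Inspect and Skip.
  the inspector's payoff from Inspect: q·6 + (1−q)·1 = 5q + 1
  the inspector's payoff from Skip: q·(-6) + (1−q)·6 = -12q + 6
  5q + 1 = -12q + 6  ⇒  17q = 5  ⇒  q = 5/17.

p = 1/6, q = 5/17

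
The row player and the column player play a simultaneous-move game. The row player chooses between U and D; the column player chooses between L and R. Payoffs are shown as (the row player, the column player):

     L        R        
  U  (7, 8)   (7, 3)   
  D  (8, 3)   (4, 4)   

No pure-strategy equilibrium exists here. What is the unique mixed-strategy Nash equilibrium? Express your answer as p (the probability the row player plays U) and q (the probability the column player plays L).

The row player's mix must leave the column player indifferent between L and R.
  the column player's payoff from L: p·8 + (1−p)·3 = 5p + 3
  the column player's payoff from R: p·3 + (1−p)·4 = -p + 4
  5p + 3 = -p + 4  ⇒  6p = 1  ⇒  p = 1/6.
In a mixed equilibrium the row player is indifferent between U and D; this condition fixes q.
  the row player's payoff to U: q·7 + (1−q)·7 = 7
  the row player's payoff to D: q·8 + (1−q)·4 = 4q + 4
  7 = 4q + 4  ⇒  -4q = -3  ⇒  q = 3/4.

p = 1/6, q = 3/4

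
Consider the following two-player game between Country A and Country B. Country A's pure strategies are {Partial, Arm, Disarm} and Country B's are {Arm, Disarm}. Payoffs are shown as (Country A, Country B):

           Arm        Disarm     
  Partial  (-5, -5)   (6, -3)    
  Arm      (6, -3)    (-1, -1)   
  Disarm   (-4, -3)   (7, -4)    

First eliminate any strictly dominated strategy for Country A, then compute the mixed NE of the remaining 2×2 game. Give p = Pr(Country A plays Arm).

p = 1/3

Country A's strategy Partial is strictly dominated by Disarm: -4 > -5 and 7 > 6. Eliminate Partial.
Country B's indifference between Arm and Disarm determines Country A's mixing probability p:
  Country B's payoff to Arm: p·(-3) + (1−p)·(-3) = -3
  Country B's payoff to Disarm: p·(-1) + (1−p)·(-4) = 3p - 4
  -3 = 3p - 4  ⇒  -3p = -1  ⇒  p = 1/3.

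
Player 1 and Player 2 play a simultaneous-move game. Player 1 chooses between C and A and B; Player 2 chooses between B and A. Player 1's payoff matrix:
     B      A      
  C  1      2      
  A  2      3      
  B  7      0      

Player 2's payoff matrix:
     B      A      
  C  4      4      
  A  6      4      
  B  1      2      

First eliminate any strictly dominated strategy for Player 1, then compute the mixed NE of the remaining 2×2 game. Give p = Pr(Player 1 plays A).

p = 1/3

Player 1's strategy C is strictly dominated by A: 2 > 1 and 3 > 2. Eliminate C.
Set Player 2's expected payoff from B equal to that from A:
  Player 2's payoff from B: p·6 + (1−p)·1 = 5p + 1
  Player 2's payoff from A: p·4 + (1−p)·2 = 2p + 2
  5p + 1 = 2p + 2  ⇒  3p = 1  ⇒  p = 1/3.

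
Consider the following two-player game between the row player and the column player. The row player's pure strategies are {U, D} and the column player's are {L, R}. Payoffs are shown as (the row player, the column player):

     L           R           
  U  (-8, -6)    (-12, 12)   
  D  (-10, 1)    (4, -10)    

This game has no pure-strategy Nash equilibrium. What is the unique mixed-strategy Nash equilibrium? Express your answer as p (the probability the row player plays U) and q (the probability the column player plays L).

p = 11/29, q = 8/9

Set the column player's expected payoff from L equal to that from R:
  the column player's expected payoff from L: p·(-6) + (1−p)·1 = -7p + 1
  the column player's expected payoff from R: p·12 + (1−p)·(-10) = 22p - 10
  -7p + 1 = 22p - 10  ⇒  -29p = -11  ⇒  p = 11/29.
The row player's indifference between U and D determines the column player's mixing probability q:
  the row player's payoff from U: q·(-8) + (1−q)·(-12) = 4q - 12
  the row player's payoff from D: q·(-10) + (1−q)·4 = -14q + 4
  4q - 12 = -14q + 4  ⇒  18q = 16  ⇒  q = 8/9.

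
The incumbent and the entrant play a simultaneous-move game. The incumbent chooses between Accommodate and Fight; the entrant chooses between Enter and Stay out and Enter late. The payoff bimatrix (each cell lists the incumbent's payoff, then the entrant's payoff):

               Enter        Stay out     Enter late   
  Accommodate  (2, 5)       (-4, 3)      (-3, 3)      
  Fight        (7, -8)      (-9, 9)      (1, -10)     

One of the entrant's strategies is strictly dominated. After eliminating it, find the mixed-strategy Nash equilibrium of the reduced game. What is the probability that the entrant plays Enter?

The entrant's strategy Enter late is strictly dominated by Enter: 5 > 3 and -8 > -10. Eliminate Enter late.
In a mixed equilibrium the incumbent is indifferent between Accommodate and Fight; this condition fixes q.
  the incumbent's payoff from Accommodate: q·2 + (1−q)·(-4) = 6q - 4
  the incumbent's payoff from Fight: q·7 + (1−q)·(-9) = 16q - 9
  6q - 4 = 16q - 9  ⇒  -10q = -5  ⇒  q = 1/2.

q = 1/2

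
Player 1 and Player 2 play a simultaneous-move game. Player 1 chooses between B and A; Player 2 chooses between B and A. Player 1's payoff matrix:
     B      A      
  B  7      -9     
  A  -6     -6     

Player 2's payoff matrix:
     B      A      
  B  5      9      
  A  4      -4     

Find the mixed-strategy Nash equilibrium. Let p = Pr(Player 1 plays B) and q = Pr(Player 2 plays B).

For Player 2 to be willing to mix, Player 2 must be indifferent between B and A, which pins down Player 1's mix.
  Player 2's expected payoff from B: p·5 + (1−p)·4 = p + 4
  Player 2's expected payoff from A: p·9 + (1−p)·(-4) = 13p - 4
  p + 4 = 13p - 4  ⇒  -12p = -8  ⇒  p = 2/3.
Player 2's mix must leave Player 1 indifferent between B and A.
  Player 1's payoff from B: q·7 + (1−q)·(-9) = 16q - 9
  Player 1's payoff from A: q·(-6) + (1−q)·(-6) = -6
  16q - 9 = -6  ⇒  16q = 3  ⇒  q = 3/16.

p = 2/3, q = 3/16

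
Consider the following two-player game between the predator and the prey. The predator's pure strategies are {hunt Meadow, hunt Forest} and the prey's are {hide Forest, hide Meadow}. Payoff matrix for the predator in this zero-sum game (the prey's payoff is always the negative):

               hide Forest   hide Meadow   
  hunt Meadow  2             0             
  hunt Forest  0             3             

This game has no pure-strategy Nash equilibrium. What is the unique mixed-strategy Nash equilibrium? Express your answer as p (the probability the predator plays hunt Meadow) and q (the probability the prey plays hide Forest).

p = 3/5, q = 3/5

The predator's mix must leave the prey indifferent between hide Forest and hide Meadow.
  the prey's payoff from hide Forest: p·(-2) + (1−p)·0 = -2p
  the prey's payoff from hide Meadow: p·0 + (1−p)·(-3) = 3p - 3
  -2p = 3p - 3  ⇒  -5p = -3  ⇒  p = 3/5.
For the predator to be willing to mix, the predator must be indifferent between hunt Meadow and hunt Forest, which pins down the prey's mix.
  the predator's payoff to hunt Meadow: q·2 + (1−q)·0 = 2q
  the predator's payoff to hunt Forest: q·0 + (1−q)·3 = -3q + 3
  2q = -3q + 3  ⇒  5q = 3  ⇒  q = 3/5.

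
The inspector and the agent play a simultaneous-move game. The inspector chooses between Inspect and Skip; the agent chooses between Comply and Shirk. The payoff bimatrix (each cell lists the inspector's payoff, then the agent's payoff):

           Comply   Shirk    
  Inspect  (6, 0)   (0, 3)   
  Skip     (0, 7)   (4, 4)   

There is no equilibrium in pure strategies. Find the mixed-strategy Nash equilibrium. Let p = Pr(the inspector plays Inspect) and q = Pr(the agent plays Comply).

p = 1/2, q = 2/5

Set the agent's expected payoff from Comply equal to that from Shirk:
  the agent's payoff to Comply: p·0 + (1−p)·7 = -7p + 7
  the agent's payoff to Shirk: p·3 + (1−p)·4 = -p + 4
  -7p + 7 = -p + 4  ⇒  -6p = -3  ⇒  p = 1/2.
The inspector's indifference between Inspect and Skip determines the agent's mixing probability q:
  the inspector's expected payoff from Inspect: q·6 + (1−q)·0 = 6q
  the inspector's expected payoff from Skip: q·0 + (1−q)·4 = -4q + 4
  6q = -4q + 4  ⇒  10q = 4  ⇒  q = 2/5.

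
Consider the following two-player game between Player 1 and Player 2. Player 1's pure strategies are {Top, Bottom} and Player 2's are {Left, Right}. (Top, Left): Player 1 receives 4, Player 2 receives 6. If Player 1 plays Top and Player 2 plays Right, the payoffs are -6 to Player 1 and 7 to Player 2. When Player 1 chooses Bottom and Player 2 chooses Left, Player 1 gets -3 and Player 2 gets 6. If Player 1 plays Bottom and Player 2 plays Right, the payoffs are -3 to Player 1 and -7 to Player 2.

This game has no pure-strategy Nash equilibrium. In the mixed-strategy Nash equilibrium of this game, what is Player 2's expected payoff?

Player 2's indifference between Left and Right determines Player 1's mixing probability p:
  Player 2's payoff from Left: p·6 + (1−p)·6 = 6
  Player 2's payoff from Right: p·7 + (1−p)·(-7) = 14p - 7
  6 = 14p - 7  ⇒  -14p = -13  ⇒  p = 13/14.
At equilibrium Player 2 is indifferent across columns, so Player 2's payoff equals the payoff from Left: (13/14)·6 + (1/14)·6 = 6.

6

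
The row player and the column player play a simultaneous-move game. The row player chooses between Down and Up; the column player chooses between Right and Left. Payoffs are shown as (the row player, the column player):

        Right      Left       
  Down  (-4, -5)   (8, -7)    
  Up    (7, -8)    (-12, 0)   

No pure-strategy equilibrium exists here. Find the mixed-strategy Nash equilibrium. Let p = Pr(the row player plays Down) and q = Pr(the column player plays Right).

The row player's mix must leave the column player indifferent between Right and Left.
  the column player's payoff from Right: p·(-5) + (1−p)·(-8) = 3p - 8
  the column player's payoff from Left: p·(-7) + (1−p)·0 = -7p
  3p - 8 = -7p  ⇒  10p = 8  ⇒  p = 4/5.
For the row player to be willing to mix, the row player must be indifferent between Down and Up, which pins down the column player's mix.
  the row player's expected payoff from Down: q·(-4) + (1−q)·8 = -12q + 8
  the row player's expected payoff from Up: q·7 + (1−q)·(-12) = 19q - 12
  -12q + 8 = 19q - 12  ⇒  -31q = -20  ⇒  q = 20/31.

p = 4/5, q = 20/31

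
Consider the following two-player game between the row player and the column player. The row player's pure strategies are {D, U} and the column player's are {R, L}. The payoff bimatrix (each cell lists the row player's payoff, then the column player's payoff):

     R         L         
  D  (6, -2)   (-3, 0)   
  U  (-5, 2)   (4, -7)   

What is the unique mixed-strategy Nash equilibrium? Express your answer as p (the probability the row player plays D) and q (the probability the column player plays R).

For the column player to be willing to mix, the column player must be indifferent between R and L, which pins down the row player's mix.
  the column player's payoff to R: p·(-2) + (1−p)·2 = -4p + 2
  the column player's payoff to L: p·0 + (1−p)·(-7) = 7p - 7
  -4p + 2 = 7p - 7  ⇒  -11p = -9  ⇒  p = 9/11.
The column player's mix must leave the row player indifferent between D and U.
  the row player's expected payoff from D: q·6 + (1−q)·(-3) = 9q - 3
  the row player's expected payoff from U: q·(-5) + (1−q)·4 = -9q + 4
  9q - 3 = -9q + 4  ⇒  18q = 7  ⇒  q = 7/18.

p = 9/11, q = 7/18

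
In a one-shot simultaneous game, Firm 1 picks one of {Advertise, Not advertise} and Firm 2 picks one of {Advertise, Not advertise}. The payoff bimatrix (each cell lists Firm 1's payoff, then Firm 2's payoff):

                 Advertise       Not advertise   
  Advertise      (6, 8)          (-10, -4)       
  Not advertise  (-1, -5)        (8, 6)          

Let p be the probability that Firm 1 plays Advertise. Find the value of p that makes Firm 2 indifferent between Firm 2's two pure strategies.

p = 11/23

For Firm 2 to be willing to mix, Firm 2 must be indifferent between Advertise and Not advertise, which pins down Firm 1's mix.
  Firm 2's payoff from Advertise: p·8 + (1−p)·(-5) = 13p - 5
  Firm 2's payoff from Not advertise: p·(-4) + (1−p)·6 = -10p + 6
  13p - 5 = -10p + 6  ⇒  23p = 11  ⇒  p = 11/23.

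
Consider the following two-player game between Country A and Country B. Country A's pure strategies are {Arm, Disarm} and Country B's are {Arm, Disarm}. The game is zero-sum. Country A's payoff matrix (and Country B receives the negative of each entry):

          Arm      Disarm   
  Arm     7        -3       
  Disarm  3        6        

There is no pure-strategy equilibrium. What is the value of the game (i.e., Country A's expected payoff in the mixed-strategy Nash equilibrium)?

v = 51/13

In a mixed equilibrium Country A is indifferent between Arm and Disarm; this condition fixes q.
  Country A's expected payoff from Arm: q·7 + (1−q)·(-3) = 10q - 3
  Country A's expected payoff from Disarm: q·3 + (1−q)·6 = -3q + 6
  10q - 3 = -3q + 6  ⇒  13q = 9  ⇒  q = 9/13.
The value is Country A's expected payoff against this mix (using Arm): (9/13)·7 + (4/13)·(-3) = 51/13.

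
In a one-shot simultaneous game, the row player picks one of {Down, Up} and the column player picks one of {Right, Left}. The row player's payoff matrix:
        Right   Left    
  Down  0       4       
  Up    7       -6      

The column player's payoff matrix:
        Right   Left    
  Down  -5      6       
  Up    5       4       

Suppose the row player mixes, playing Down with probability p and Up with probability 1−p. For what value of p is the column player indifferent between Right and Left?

p = 1/12

For the column player to be willing to mix, the column player must be indifferent between Right and Left, which pins down the row player's mix.
  the column player's payoff from Right: p·(-5) + (1−p)·5 = -10p + 5
  the column player's payoff from Left: p·6 + (1−p)·4 = 2p + 4
  -10p + 5 = 2p + 4  ⇒  -12p = -1  ⇒  p = 1/12.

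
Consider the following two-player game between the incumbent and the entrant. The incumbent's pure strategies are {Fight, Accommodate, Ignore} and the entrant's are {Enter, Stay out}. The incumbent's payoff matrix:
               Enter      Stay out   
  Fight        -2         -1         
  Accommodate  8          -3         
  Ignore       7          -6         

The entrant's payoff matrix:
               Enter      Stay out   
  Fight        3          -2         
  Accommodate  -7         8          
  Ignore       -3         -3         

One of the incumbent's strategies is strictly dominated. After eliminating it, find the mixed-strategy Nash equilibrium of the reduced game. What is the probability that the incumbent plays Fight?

p = 3/4

The incumbent's strategy Ignore is strictly dominated by Accommodate: 8 > 7 and -3 > -6. Eliminate Ignore.
For the entrant to be willing to mix, the entrant must be indifferent between Enter and Stay out, which pins down the incumbent's mix.
  the entrant's expected payoff from Enter: p·3 + (1−p)·(-7) = 10p - 7
  the entrant's expected payoff from Stay out: p·(-2) + (1−p)·8 = -10p + 8
  10p - 7 = -10p + 8  ⇒  20p = 15  ⇒  p = 3/4.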